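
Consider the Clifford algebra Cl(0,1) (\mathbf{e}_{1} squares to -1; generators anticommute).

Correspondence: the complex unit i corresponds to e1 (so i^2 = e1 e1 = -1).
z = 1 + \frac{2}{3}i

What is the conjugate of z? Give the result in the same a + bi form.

In blades: z = 1 + \frac{2}{3} e_{1}.
Conjugation here is Clifford conjugation: the scalar is fixed and the grade-1 and grade-2 blades all flip sign, giving 1 - \frac{2}{3} e_{1}; translating back:
Answer: 1 - \frac{2}{3}i


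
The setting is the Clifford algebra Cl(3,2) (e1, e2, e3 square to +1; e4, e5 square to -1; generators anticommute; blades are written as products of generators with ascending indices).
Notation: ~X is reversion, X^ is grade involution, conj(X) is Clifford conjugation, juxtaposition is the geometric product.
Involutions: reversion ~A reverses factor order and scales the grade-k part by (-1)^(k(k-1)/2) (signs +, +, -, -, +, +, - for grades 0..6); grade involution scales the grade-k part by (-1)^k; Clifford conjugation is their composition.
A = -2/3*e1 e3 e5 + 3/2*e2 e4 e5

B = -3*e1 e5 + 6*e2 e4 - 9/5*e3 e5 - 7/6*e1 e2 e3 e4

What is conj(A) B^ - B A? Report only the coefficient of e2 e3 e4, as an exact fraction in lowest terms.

first term: 6/5*e1 - 2*e3 + 9*e5 - 9/2*e1 e2 e4 + 7/4*e1 e3 e5 + 27/10*e2 e3 e4 + 7/9*e2 e4 e5 + 4*e1 e2 e3 e4 e5
second term: 6/5*e1 - 2*e3 + 9*e5 + 9/2*e1 e2 e4 + 7/4*e1 e3 e5 - 27/10*e2 e3 e4 + 7/9*e2 e4 e5 + 4*e1 e2 e3 e4 e5
Answer: 27/5


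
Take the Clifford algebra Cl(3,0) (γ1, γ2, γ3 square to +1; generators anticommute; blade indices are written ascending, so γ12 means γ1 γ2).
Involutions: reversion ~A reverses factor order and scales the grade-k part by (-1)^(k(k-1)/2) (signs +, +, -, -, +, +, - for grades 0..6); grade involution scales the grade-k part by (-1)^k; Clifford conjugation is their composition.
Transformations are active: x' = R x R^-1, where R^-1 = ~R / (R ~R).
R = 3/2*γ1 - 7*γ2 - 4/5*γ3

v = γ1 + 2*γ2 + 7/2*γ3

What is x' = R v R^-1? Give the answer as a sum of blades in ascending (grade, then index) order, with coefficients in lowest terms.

~R = 3/2*γ1 - 7*γ2 - 4/5*γ3, and R ~R = 5189/100, so R^-1 = ~R / (5189/100).
R v = -153/10 + 10*γ12 + 121/20*γ13 - 229/10*γ23
Answer: -9779/5189*γ1 + 11042/5189*γ2 - 31427/10378*γ3


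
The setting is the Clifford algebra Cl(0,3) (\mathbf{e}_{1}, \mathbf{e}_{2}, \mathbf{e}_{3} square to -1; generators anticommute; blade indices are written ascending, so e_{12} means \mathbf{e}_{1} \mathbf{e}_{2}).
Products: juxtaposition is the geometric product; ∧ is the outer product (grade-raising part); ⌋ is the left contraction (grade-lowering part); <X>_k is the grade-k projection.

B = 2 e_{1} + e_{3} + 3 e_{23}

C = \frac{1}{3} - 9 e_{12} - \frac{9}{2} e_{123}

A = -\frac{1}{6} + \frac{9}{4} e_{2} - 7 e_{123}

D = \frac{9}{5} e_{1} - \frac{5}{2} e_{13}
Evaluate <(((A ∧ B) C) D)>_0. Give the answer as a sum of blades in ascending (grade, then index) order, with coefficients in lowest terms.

step 1: -\frac{1}{3} e_{1} - \frac{1}{6} e_{3} - \frac{9}{2} e_{12} + \frac{7}{4} e_{23}
step 2: -\frac{81}{2} + \frac{559}{72} e_{1} - 3 e_{2} - \frac{731}{36} e_{3} - \frac{9}{4} e_{12} - \frac{63}{4} e_{13} - \frac{11}{12} e_{23} + \frac{3}{2} e_{123}
step 3: -\frac{1067}{20} - \frac{7969}{360} e_{1} - \frac{39}{5} e_{2} - \frac{6437}{720} e_{3} + \frac{373}{120} e_{12} + \frac{689}{5} e_{13} + \frac{117}{40} e_{23} - \frac{183}{20} e_{123}
step 4: -\frac{1067}{20}
Answer: -\frac{1067}{20}


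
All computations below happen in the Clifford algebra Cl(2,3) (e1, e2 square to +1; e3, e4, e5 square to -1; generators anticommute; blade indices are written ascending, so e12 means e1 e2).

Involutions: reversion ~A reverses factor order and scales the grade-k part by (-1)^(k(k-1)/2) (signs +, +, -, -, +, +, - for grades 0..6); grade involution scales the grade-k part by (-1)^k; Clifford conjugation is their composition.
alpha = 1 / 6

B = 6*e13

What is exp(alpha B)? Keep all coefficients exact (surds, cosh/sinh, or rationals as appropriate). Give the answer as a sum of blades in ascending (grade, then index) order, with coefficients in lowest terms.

B^2 = (6)^2*(e13)^2 = 36*(+1) = 36 (a basis 2-blade squares to minus the product of its generators' squares).
B^2 = 36 — B^2 > 0, so the exponential closes hyperbolically: l = 6, alpha*l = 1, so exp(alpha B) = cosh(1) + (sinh(1)/6)*B = cosh(1) + (sinh(1)/6)*B.
Answer: cosh(1) + sinh(1)*e13


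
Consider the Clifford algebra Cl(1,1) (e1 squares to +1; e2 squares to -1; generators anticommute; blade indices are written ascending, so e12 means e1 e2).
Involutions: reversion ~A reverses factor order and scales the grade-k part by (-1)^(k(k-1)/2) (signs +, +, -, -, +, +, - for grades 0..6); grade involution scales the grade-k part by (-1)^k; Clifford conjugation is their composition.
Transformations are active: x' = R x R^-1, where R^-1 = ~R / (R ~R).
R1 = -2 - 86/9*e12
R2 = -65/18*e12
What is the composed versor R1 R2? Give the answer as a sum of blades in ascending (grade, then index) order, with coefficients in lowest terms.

Distribute over the terms of R2 (each basis-blade product reordered to ascending indices, repeated generators contracted through their squares):
R1 (-65/18*e12) = 2795/81 + 65/9*e12
Answer: 2795/81 + 65/9*e12


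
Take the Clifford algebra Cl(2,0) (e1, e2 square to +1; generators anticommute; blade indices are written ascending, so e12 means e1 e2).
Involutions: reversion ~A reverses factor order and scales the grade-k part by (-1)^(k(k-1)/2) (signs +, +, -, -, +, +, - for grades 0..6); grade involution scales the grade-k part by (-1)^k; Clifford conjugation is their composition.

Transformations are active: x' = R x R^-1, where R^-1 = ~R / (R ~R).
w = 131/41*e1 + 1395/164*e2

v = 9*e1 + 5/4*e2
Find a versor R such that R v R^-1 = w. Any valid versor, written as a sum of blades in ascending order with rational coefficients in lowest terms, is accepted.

Construction: equal norms (both 1321/16) license R = v + w = 500/41*e1 + 400/41*e2 — nothing changes along that direction, while (v - w)/2 changes sign, so v maps onto w.
Answer: 500/41*e1 + 400/41*e2


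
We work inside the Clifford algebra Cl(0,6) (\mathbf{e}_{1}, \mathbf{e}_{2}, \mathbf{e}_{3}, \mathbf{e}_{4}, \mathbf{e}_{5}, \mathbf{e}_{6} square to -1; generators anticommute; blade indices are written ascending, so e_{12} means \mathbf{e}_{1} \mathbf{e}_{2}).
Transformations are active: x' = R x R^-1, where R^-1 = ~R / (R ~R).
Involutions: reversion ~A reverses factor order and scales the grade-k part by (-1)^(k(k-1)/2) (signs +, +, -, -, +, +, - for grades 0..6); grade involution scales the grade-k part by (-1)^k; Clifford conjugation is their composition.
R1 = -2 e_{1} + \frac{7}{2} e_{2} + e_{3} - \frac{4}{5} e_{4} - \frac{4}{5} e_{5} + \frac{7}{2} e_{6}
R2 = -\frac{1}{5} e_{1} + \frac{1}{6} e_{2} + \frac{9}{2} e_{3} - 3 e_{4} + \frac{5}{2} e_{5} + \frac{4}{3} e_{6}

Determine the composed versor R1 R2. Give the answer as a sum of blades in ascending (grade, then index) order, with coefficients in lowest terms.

Distribute over the terms of R1 (each basis-blade product reordered to ascending indices, repeated generators contracted through their squares):
(-2 e_{1}) R2 = -\frac{2}{5} - \frac{1}{3} e_{12} - 9 e_{13} + 6 e_{14} - 5 e_{15} - \frac{8}{3} e_{16}
(\frac{7}{2} e_{2}) R2 = -\frac{7}{12} + \frac{7}{10} e_{12} + \frac{63}{4} e_{23} - \frac{21}{2} e_{24} + \frac{35}{4} e_{25} + \frac{14}{3} e_{26}
(e_{3}) R2 = -\frac{9}{2} + \frac{1}{5} e_{13} - \frac{1}{6} e_{23} - 3 e_{34} + \frac{5}{2} e_{35} + \frac{4}{3} e_{36}
(-\frac{4}{5} e_{4}) R2 = -\frac{12}{5} - \frac{4}{25} e_{14} + \frac{2}{15} e_{24} + \frac{18}{5} e_{34} - 2 e_{45} - \frac{16}{15} e_{46}
(-\frac{4}{5} e_{5}) R2 = 2 - \frac{4}{25} e_{15} + \frac{2}{15} e_{25} + \frac{18}{5} e_{35} - \frac{12}{5} e_{45} - \frac{16}{15} e_{56}
(\frac{7}{2} e_{6}) R2 = -\frac{14}{3} + \frac{7}{10} e_{16} - \frac{7}{12} e_{26} - \frac{63}{4} e_{36} + \frac{21}{2} e_{46} - \frac{35}{4} e_{56}
Summing the partial products and collecting blades:
Answer: -\frac{211}{20} + \frac{11}{30} e_{12} - \frac{44}{5} e_{13} + \frac{146}{25} e_{14} - \frac{129}{25} e_{15} - \frac{59}{30} e_{16} + \frac{187}{12} e_{23} - \frac{311}{30} e_{24} + \frac{533}{60} e_{25} + \frac{49}{12} e_{26} + \frac{3}{5} e_{34} + \frac{61}{10} e_{35} - \frac{173}{12} e_{36} - \frac{22}{5} e_{45} + \frac{283}{30} e_{46} - \frac{589}{60} e_{56}


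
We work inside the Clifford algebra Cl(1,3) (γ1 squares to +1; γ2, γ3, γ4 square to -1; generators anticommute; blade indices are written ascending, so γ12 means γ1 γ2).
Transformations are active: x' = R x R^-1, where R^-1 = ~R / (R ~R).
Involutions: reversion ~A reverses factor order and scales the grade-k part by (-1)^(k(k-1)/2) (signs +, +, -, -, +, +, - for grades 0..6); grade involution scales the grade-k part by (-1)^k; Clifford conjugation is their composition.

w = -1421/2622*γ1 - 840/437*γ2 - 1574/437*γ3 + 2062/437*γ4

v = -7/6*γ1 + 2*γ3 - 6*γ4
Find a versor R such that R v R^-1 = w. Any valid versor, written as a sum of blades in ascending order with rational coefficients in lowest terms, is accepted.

Reasoning: v^2 = w^2 = -1391/36 since conjugation preserves the quadratic form; R = v + w = -2240/1311*γ1 - 840/437*γ2 - 700/437*γ3 - 560/437*γ4 is then valid when invertible, keeping its own part and reversing (v - w)/2.
Answer: -2240/1311*γ1 - 840/437*γ2 - 700/437*γ3 - 560/437*γ4


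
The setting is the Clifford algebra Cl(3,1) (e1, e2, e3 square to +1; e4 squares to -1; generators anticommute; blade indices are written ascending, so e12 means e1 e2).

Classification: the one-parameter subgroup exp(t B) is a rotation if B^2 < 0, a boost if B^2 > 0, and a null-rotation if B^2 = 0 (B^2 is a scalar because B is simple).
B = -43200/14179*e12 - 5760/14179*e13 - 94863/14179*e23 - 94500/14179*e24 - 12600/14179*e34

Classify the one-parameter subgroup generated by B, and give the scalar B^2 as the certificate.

B^2 term by term: the squares give (-43200/14179)^2*(e12)^2 + (-5760/14179)^2*(e13)^2 + (-94863/14179)^2*(e23)^2 + (-94500/14179)^2*(e24)^2 + (-12600/14179)^2*(e34)^2 = 1866240000/201044041*(-1) + 33177600/201044041*(-1) + 8998988769/201044041*(-1) + 8930250000/201044041*(+1) + 158760000/201044041*(+1) = -9 (each basis 2-blade squares to minus the product of its generators' squares); cross terms between blades sharing an index anticommute and cancel; the commuting (index-disjoint) pairs give grade-4 terms 2*c*c'*(blade product), which cancel blade by blade — e1234: 1088640000/201044041 - 1088640000/201044041 = 0 — confirming B is simple. So B^2 = -9.
Answer: rotation, certificate B^2 = -9. Key observation: B^2 = -9 is a conjugation invariant, so its sign decides the class regardless of the surface form of B.


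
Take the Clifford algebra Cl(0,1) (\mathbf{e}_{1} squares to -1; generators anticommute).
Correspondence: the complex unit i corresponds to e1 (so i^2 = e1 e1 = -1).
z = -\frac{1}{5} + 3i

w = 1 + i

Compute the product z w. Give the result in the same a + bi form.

In blades: z = -\frac{1}{5} + 3 e_{1}, w = 1 + e_{1}.
Distribute z over w term by term (generator squares from the signature, products reordered to ascending indices): (-\frac{1}{5})*w = -\frac{1}{5} - \frac{1}{5} e_{1}; (3 e_{1})*w = -3 + 3 e_{1}.
Sum: -\frac{16}{5} + \frac{14}{5} e_{1}; translating back through the correspondence:
Answer: -\frac{16}{5} + \frac{14}{5}i


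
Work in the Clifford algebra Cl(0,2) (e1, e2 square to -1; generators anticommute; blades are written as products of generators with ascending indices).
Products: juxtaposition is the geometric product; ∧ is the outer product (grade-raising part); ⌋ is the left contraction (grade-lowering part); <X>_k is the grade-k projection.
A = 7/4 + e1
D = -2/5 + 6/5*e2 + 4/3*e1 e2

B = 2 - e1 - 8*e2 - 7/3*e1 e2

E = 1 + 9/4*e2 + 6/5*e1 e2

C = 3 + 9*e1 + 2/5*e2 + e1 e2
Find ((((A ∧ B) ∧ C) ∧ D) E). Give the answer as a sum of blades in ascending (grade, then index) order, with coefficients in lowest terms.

step 1: 7/2 + 1/4*e1 - 14*e2 - 145/12*e1 e2
step 2: 21/2 + 129/4*e1 - 203/5*e2 + 1867/20*e1 e2
step 3: -21/5 - 129/10*e1 + 721/25*e2 + 384/25*e1 e2
step 4: -43761/500 - 3213/250*e1 + 3487/100*e2 - 3741/200*e1 e2
Answer: -43761/500 - 3213/250*e1 + 3487/100*e2 - 3741/200*e1 e2


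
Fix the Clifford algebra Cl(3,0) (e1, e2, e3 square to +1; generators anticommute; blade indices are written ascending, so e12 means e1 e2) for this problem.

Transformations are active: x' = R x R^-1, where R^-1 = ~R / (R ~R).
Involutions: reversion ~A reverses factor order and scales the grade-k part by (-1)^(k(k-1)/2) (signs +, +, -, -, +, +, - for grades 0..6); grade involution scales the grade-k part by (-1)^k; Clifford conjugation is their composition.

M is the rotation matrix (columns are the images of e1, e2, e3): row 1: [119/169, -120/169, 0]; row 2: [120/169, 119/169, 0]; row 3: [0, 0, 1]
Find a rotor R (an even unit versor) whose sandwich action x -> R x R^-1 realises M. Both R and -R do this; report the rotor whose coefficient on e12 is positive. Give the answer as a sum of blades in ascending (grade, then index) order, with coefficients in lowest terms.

Method: write R = a + b12*e12 + b13*e13 + b23*e23 with a^2 + b12^2 + b13^2 + b23^2 = 1 (so R^-1 = ~R). Expanding the columns R e_j ~R gives tr M = 4a^2 - 1 and, from the antisymmetric part, M21 - M12 = -4a*b12, M13 - M31 = 4a*b13, M32 - M23 = -4a*b23.
Here tr M = 407/169, so a^2 = (1 + tr M)/4 = 144/169 and a = ±12/13. Taking a = 12/13: M21 - M12 = 240/169, M13 - M31 = 0, M32 - M23 = 0, giving b12 = -5/13, b13 = 0, b23 = 0, i.e. R = 12/13 - 5/13*e12.
Its e12 coefficient is negative, so report the other preimage -R.
Answer: -12/13 + 5/13*e12. Key observation: the double cover Spin(3) -> SO(3) sends R and -R to the same matrix (trace 407/169 here), so the stated sign of the e12 coefficient is what selects one sheet.


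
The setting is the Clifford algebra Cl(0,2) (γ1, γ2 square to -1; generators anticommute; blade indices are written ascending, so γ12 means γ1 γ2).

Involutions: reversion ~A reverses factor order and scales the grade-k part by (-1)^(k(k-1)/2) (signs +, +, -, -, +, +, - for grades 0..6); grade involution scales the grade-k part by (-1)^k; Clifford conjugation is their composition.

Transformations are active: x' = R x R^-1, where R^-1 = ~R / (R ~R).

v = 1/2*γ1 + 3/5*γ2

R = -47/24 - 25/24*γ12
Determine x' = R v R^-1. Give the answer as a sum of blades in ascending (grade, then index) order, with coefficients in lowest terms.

~R = -47/24 + 25/24*γ12, and R ~R = 1417/288, so R^-1 = ~R / (1417/288).
R v = -17/48*γ1 - 407/240*γ2
Answer: -309/1417*γ1 + 10627/14170*γ2


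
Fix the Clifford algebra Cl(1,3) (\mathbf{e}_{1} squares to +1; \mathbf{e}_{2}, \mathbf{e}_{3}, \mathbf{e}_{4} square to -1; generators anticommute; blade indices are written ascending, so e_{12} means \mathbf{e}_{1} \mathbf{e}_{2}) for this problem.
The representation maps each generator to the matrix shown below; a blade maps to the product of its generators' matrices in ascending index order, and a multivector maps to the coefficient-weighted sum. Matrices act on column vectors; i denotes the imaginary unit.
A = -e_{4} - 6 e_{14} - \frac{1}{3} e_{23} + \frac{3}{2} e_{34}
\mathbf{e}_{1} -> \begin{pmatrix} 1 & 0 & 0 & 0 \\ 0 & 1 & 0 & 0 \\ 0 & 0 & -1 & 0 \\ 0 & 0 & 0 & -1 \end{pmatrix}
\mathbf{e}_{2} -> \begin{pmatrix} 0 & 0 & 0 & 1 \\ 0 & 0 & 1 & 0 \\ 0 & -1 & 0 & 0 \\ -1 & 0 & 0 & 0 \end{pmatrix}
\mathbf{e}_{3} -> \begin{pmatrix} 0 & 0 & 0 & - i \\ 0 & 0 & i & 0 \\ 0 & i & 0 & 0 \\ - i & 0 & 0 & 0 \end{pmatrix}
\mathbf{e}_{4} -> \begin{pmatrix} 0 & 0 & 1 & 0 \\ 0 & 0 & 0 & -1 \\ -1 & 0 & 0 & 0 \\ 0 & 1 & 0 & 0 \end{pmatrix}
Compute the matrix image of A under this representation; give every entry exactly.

Bivector images (products of the table entries): rho(e_{14}) = rho(\mathbf{e}_{1})rho(\mathbf{e}_{4}) = \begin{pmatrix} 0 & 0 & 1 & 0 \\ 0 & 0 & 0 & -1 \\ 1 & 0 & 0 & 0 \\ 0 & -1 & 0 & 0 \end{pmatrix}; rho(e_{23}) = rho(\mathbf{e}_{2})rho(\mathbf{e}_{3}) = \begin{pmatrix} - i & 0 & 0 & 0 \\ 0 & i & 0 & 0 \\ 0 & 0 & - i & 0 \\ 0 & 0 & 0 & i \end{pmatrix}; rho(e_{34}) = rho(\mathbf{e}_{3})rho(\mathbf{e}_{4}) = \begin{pmatrix} 0 & - i & 0 & 0 \\ - i & 0 & 0 & 0 \\ 0 & 0 & 0 & - i \\ 0 & 0 & - i & 0 \end{pmatrix}.
M = (-1)*rho(e_{4}) + (-6)*rho(e_{14}) + (-\frac{1}{3})*rho(e_{23}) + (\frac{3}{2})*rho(e_{34}), summed entrywise:
Answer: \begin{pmatrix} \frac{i}{3} & - \frac{3 i}{2} & -7 & 0 \\ - \frac{3 i}{2} & - \frac{i}{3} & 0 & 7 \\ -5 & 0 & \frac{i}{3} & - \frac{3 i}{2} \\ 0 & 5 & - \frac{3 i}{2} & - \frac{i}{3} \end{pmatrix}


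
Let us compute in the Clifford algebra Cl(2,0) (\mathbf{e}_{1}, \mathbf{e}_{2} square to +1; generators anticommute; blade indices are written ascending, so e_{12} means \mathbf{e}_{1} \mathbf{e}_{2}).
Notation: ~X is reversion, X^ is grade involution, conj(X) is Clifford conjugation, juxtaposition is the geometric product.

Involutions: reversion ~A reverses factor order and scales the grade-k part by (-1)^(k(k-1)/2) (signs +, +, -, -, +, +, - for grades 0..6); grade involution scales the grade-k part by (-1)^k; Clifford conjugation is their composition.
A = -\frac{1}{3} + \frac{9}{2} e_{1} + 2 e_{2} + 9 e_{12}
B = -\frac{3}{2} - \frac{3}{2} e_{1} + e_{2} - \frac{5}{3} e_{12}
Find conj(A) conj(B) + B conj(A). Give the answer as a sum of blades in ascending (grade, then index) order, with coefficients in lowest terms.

first term: \frac{43}{4} + \frac{223}{12} e_{1} + \frac{28}{3} e_{2} + \frac{184}{9} e_{12}
second term: -\frac{39}{4} + \frac{235}{12} e_{1} + \frac{26}{3} e_{2} + \frac{194}{9} e_{12}
Answer: 1 + \frac{229}{6} e_{1} + 18 e_{2} + 42 e_{12}


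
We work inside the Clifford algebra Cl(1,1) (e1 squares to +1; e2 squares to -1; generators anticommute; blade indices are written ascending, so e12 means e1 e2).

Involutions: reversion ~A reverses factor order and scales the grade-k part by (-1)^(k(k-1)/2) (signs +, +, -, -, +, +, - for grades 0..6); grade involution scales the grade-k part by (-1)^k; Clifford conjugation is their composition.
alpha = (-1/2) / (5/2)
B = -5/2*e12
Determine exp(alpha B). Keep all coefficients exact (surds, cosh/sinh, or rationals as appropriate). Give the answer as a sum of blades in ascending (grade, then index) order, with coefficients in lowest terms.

B^2 = (-5/2)^2*(e12)^2 = 25/4*(+1) = 25/4 (a basis 2-blade squares to minus the product of its generators' squares).
B^2 = 25/4 — B^2 > 0, so the exponential closes hyperbolically: l = 5/2, alpha*l = -1/2, so exp(alpha B) = cosh(-1/2) + (sinh(-1/2)/(5/2))*B = cosh(1/2) + (-2*sinh(1/2)/5)*B.
Answer: cosh(1/2) + sinh(1/2)*e12


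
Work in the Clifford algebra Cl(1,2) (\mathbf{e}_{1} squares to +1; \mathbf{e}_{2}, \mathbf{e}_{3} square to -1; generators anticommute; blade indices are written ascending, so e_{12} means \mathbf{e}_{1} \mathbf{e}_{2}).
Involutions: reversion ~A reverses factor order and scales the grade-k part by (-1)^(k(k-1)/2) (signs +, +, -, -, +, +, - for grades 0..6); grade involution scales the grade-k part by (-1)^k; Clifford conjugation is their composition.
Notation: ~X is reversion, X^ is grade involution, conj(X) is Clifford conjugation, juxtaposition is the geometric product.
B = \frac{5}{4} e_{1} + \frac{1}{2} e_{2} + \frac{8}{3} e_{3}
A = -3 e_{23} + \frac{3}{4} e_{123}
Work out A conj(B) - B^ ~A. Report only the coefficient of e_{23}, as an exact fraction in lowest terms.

first term: -8 e_{2} + \frac{3}{2} e_{3} + 2 e_{12} - \frac{3}{8} e_{13} - \frac{15}{16} e_{23} + \frac{15}{4} e_{123}
second term: -8 e_{2} + \frac{3}{2} e_{3} - 2 e_{12} + \frac{3}{8} e_{13} + \frac{15}{16} e_{23} - \frac{15}{4} e_{123}
Answer: -\frac{15}{8}


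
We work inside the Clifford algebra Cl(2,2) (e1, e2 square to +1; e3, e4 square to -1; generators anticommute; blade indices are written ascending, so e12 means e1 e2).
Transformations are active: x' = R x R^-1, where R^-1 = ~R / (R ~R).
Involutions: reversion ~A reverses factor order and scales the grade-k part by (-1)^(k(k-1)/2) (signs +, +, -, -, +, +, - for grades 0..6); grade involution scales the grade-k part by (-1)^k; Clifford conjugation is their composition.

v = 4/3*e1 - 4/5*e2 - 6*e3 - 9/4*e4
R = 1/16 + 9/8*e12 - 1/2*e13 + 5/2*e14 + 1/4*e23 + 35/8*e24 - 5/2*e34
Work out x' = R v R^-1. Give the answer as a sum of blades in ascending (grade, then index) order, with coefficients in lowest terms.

~R = 1/16 - 9/8*e12 + 1/2*e13 - 5/2*e14 - 1/4*e23 - 35/8*e24 + 5/2*e34, and R ~R = -4655/256, so R^-1 = ~R / (-4655/256).
R v = 217/120*e1 + 1567/160*e2 - 77/15*e3 + 2885/192*e4 - 409/60*e123 + 509/96*e124 + 307/24*e134 + 443/16*e234
Answer: 45242/9975*e1 + 64969/9975*e2 - 1046/105*e3 + 4119/2660*e4


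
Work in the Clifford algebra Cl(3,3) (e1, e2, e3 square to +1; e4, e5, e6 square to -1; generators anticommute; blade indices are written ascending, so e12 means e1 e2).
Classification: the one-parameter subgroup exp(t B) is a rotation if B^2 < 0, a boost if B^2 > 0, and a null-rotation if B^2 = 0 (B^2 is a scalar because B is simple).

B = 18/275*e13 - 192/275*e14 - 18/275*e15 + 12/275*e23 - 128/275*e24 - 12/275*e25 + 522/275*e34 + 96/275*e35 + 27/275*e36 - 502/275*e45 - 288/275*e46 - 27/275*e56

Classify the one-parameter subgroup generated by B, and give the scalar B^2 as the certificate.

B^2 term by term: the squares give (18/275)^2*(e13)^2 + (-192/275)^2*(e14)^2 + (-18/275)^2*(e15)^2 + (12/275)^2*(e23)^2 + (-128/275)^2*(e24)^2 + (-12/275)^2*(e25)^2 + (522/275)^2*(e34)^2 + (96/275)^2*(e35)^2 + (27/275)^2*(e36)^2 + (-502/275)^2*(e45)^2 + (-288/275)^2*(e46)^2 + (-27/275)^2*(e56)^2 = 324/75625*(-1) + 36864/75625*(+1) + 324/75625*(+1) + 144/75625*(-1) + 16384/75625*(+1) + 144/75625*(+1) + 272484/75625*(+1) + 9216/75625*(+1) + 729/75625*(+1) + 252004/75625*(-1) + 82944/75625*(-1) + 729/75625*(-1) = 0 (each basis 2-blade squares to minus the product of its generators' squares); cross terms between blades sharing an index anticommute and cancel; the commuting (index-disjoint) pairs give grade-4 terms 2*c*c'*(blade product), which cancel blade by blade — e1234: 4608/75625 - 4608/75625 = 0; e1235: 432/75625 - 432/75625 = 0; e1245: -4608/75625 + 4608/75625 = 0; e1345: -18072/75625 + 36864/75625 - 18792/75625 = 0; e1346: -10368/75625 + 10368/75625 = 0; e1356: -972/75625 + 972/75625 = 0; e1456: 10368/75625 - 10368/75625 = 0; e2345: -12048/75625 + 24576/75625 - 12528/75625 = 0; e2346: -6912/75625 + 6912/75625 = 0; e2356: -648/75625 + 648/75625 = 0; e2456: 6912/75625 - 6912/75625 = 0; e3456: -28188/75625 + 55296/75625 - 27108/75625 = 0 — confirming B is simple. So B^2 = 0.
Answer: null-rotation, certificate B^2 = 0. B^2 = 0 is basis-independent, so its sign is the whole story.


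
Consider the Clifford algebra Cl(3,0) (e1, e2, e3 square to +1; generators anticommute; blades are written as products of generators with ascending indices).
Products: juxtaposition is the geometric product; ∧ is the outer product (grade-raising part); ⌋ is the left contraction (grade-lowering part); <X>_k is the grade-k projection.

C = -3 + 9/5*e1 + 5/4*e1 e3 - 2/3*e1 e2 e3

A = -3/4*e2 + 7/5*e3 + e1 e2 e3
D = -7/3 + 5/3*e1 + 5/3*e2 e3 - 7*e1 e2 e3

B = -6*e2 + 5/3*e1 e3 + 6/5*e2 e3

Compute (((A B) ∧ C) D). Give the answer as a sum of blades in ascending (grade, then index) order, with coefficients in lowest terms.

step 1: 9/2 - 53/15*e1 - 1/75*e2 - 9/10*e3 + 6*e1 e3 + 42/5*e2 e3 + 5/4*e1 e2 e3
step 2: -27/2 + 187/10*e1 + 1/25*e2 + 27/10*e3 + 3/125*e1 e2 - 2151/200*e1 e3 - 126/5*e2 e3 + 629/75*e1 e2 e3
step 3: 12253/75 - 11543/45*e1 + 42391/600*e2 + 35579/3000*e3 - 3293/3000*e1 e2 + 4183/200*e1 e3 - 3628/45*e2 e3 + 14422/225*e1 e2 e3
Answer: 12253/75 - 11543/45*e1 + 42391/600*e2 + 35579/3000*e3 - 3293/3000*e1 e2 + 4183/200*e1 e3 - 3628/45*e2 e3 + 14422/225*e1 e2 e3


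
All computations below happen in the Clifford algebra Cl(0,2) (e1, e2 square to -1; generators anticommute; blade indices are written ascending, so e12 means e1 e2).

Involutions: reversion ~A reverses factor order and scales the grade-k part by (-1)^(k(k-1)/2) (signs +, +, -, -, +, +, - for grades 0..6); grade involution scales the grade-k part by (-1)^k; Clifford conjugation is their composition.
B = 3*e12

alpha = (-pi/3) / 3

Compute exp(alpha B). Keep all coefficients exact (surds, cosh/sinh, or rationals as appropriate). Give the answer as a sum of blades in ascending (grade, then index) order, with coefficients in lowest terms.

B^2 = (3)^2*(e12)^2 = 9*(-1) = -9 (a basis 2-blade squares to minus the product of its generators' squares).
B^2 = -9 — a negative square means the series sums to a rotation: l = 3, alpha*l = -pi/3, so exp(alpha B) = cos(-pi/3) + (sin(-pi/3)/3)*B = 1/2 + (-sqrt(3)/6)*B.
Answer: 1/2 - sqrt(3)/2*e12


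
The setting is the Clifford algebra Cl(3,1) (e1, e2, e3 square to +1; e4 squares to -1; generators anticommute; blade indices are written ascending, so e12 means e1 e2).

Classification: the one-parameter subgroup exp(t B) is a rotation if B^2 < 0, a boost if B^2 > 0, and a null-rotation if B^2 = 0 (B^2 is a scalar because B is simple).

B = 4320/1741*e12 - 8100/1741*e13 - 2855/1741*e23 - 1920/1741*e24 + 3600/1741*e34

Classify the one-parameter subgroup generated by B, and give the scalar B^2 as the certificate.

B^2 term by term: the squares give (4320/1741)^2*(e12)^2 + (-8100/1741)^2*(e13)^2 + (-2855/1741)^2*(e23)^2 + (-1920/1741)^2*(e24)^2 + (3600/1741)^2*(e34)^2 = 18662400/3031081*(-1) + 65610000/3031081*(-1) + 8151025/3031081*(-1) + 3686400/3031081*(+1) + 12960000/3031081*(+1) = -25 (each basis 2-blade squares to minus the product of its generators' squares); cross terms between blades sharing an index anticommute and cancel; the commuting (index-disjoint) pairs give grade-4 terms 2*c*c'*(blade product), which cancel blade by blade — e1234: 31104000/3031081 - 31104000/3031081 = 0 — confirming B is simple. So B^2 = -25.
Answer: rotation, certificate B^2 = -25. Why this suffices: the scalar -25 survives any versor conjugation, so its sign alone determines the class however B is presented.


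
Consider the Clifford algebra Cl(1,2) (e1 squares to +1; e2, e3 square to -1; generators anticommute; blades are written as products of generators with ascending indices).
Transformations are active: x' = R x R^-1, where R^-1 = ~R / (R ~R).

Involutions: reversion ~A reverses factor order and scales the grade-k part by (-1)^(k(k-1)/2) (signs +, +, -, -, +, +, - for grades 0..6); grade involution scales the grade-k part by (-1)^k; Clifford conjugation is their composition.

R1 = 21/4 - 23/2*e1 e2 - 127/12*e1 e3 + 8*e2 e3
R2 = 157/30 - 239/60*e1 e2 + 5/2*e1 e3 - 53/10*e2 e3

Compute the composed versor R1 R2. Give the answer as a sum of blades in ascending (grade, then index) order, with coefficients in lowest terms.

Distribute over the terms of R1 (each basis-blade product reordered to ascending indices, repeated generators contracted through their squares):
(21/4) R2 = 1099/40 - 1673/80*e1 e2 + 105/8*e1 e3 - 1113/40*e2 e3
(-23/2*e1 e2) R2 = 5497/120 - 3611/60*e1 e2 - 1219/20*e1 e3 + 115/4*e2 e3
(-127/12*e1 e3) R2 = -635/24 + 6731/120*e1 e2 - 19939/360*e1 e3 + 30353/720*e2 e3
(8*e2 e3) R2 = 212/5 - 20*e1 e2 - 478/15*e1 e3 + 628/15*e2 e3
Summing the partial products and collecting blades:
Answer: 3569/40 - 10801/240*e1 e2 - 12157/90*e1 e3 + 61163/720*e2 e3


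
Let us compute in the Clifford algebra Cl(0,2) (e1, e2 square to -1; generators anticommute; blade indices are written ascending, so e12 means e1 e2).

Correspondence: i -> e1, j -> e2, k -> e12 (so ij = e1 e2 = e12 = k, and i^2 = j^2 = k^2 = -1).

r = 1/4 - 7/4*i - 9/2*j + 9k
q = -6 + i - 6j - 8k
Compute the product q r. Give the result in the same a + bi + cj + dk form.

In blades: q = -6 + e1 - 6*e2 - 8*e12, r = 1/4 - 7/4*e1 - 9/2*e2 + 9*e12.
Distribute q over r term by term (generator squares from the signature, products reordered to ascending indices): (-6)*r = -3/2 + 21/2*e1 + 27*e2 - 54*e12; (e1)*r = 7/4 + 1/4*e1 - 9*e2 - 9/2*e12; (-6*e2)*r = -27 - 54*e1 - 3/2*e2 - 21/2*e12; (-8*e12)*r = 72 - 36*e1 + 14*e2 - 2*e12.
Sum: 181/4 - 317/4*e1 + 61/2*e2 - 71*e12; translating back through the correspondence:
Answer: 181/4 - 317/4*i + 61/2*j - 71k


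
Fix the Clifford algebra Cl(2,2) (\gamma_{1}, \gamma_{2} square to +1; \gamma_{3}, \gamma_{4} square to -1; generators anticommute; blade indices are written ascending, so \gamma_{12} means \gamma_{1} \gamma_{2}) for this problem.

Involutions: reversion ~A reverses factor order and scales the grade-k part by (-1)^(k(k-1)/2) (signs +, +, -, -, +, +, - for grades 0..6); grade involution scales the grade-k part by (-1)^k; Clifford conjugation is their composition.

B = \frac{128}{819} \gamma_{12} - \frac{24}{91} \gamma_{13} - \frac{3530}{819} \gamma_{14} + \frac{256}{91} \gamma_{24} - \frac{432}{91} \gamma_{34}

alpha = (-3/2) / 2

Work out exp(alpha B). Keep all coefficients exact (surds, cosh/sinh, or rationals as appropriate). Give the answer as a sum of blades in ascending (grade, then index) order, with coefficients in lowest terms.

B^2 term by term: the squares give (\frac{128}{819})^2*(\gamma_{12})^2 + (-\frac{24}{91})^2*(\gamma_{13})^2 + (-\frac{3530}{819})^2*(\gamma_{14})^2 + (\frac{256}{91})^2*(\gamma_{24})^2 + (-\frac{432}{91})^2*(\gamma_{34})^2 = \frac{16384}{670761}*(-1) + \frac{576}{8281}*(+1) + \frac{12460900}{670761}*(+1) + \frac{65536}{8281}*(+1) + \frac{186624}{8281}*(-1) = 4 (each basis 2-blade squares to minus the product of its generators' squares); cross terms between blades sharing an index anticommute and cancel; the commuting (index-disjoint) pairs give grade-4 terms 2*c*c'*(blade product), which cancel blade by blade — \gamma_{1234}: -\frac{12288}{8281} + \frac{12288}{8281} = 0 — confirming B is simple. So B^2 = 4.
B^2 = 4 — the series telescopes hyperbolically here: l = 2, alpha*l = - \frac{3}{2}, so exp(alpha B) = cosh(- \frac{3}{2}) + (sinh(- \frac{3}{2})/2)*B = \cosh{\left(\frac{3}{2} \right)} + (- \frac{\sinh{\left(\frac{3}{2} \right)}}{2})*B.
Answer: \cosh{\left(\frac{3}{2} \right)} - \frac{64 \sinh{\left(\frac{3}{2} \right)}}{819} \gamma_{12} + \frac{12 \sinh{\left(\frac{3}{2} \right)}}{91} \gamma_{13} + \frac{1765 \sinh{\left(\frac{3}{2} \right)}}{819} \gamma_{14} - \frac{128 \sinh{\left(\frac{3}{2} \right)}}{91} \gamma_{24} + \frac{216 \sinh{\left(\frac{3}{2} \right)}}{91} \gamma_{34}


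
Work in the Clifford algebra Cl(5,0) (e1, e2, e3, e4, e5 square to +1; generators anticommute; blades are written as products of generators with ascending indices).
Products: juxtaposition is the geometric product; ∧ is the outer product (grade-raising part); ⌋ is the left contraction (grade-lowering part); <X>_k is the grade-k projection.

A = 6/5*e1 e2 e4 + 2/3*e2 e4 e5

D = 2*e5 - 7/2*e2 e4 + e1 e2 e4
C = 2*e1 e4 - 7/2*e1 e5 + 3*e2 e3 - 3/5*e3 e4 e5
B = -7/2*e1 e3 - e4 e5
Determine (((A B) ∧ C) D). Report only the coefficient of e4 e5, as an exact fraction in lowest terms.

step 1: 2/3*e2 - 6/5*e1 e2 e5 + 21/5*e2 e3 e4 + 7/3*e1 e2 e3 e4 e5
step 2: -4/3*e1 e2 e4 + 7/3*e1 e2 e5 - 2/5*e2 e3 e4 e5 + 147/10*e1 e2 e3 e4 e5
step 3: 4/3 - 14/3*e1 + 14/3*e1 e2 + 161/10*e3 e5 + 7/3*e4 e5 - 1037/20*e1 e3 e5 - 49/6*e1 e4 e5 - 4/5*e2 e3 e4 + 147/5*e1 e2 e3 e4 - 8/3*e1 e2 e4 e5
Answer: 7/3


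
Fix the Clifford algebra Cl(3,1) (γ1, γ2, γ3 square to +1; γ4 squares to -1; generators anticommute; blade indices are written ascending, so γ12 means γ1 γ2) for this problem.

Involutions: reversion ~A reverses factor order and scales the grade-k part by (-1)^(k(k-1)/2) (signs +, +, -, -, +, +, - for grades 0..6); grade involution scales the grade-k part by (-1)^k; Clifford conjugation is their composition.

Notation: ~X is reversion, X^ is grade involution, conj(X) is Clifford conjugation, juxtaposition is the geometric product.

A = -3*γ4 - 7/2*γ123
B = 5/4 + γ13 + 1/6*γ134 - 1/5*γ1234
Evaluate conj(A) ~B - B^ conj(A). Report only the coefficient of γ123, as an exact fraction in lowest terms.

first term: 7/2*γ2 + 61/20*γ4 + 1/2*γ13 + 7/12*γ24 - 199/40*γ123 - 3*γ134
second term: -7/2*γ2 + 89/20*γ4 + 1/2*γ13 - 7/12*γ24 - 151/40*γ123 + 3*γ134
Answer: -6/5


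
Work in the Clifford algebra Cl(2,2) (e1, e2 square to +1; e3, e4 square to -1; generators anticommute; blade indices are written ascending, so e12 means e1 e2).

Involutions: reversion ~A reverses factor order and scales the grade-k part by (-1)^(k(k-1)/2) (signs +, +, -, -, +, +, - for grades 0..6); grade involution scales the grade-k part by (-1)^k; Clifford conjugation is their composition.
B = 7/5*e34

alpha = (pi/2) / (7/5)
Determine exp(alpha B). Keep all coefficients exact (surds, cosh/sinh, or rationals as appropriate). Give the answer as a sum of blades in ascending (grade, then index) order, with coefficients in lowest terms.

B^2 = (7/5)^2*(e34)^2 = 49/25*(-1) = -49/25 (a basis 2-blade squares to minus the product of its generators' squares).
B^2 = -49/25 — B^2 < 0, so the exponential closes trigonometrically: l = 7/5, alpha*l = pi/2, so exp(alpha B) = cos(pi/2) + (sin(pi/2)/(7/5))*B = 0 + (5/7)*B.
Answer: e34


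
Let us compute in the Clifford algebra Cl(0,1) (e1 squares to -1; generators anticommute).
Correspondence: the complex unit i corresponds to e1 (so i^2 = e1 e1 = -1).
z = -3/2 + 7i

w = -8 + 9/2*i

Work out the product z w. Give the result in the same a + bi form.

In blades: z = -3/2 + 7*e1, w = -8 + 9/2*e1.
Distribute z over w term by term (generator squares from the signature, products reordered to ascending indices): (-3/2)*w = 12 - 27/4*e1; (7*e1)*w = -63/2 - 56*e1.
Sum: -39/2 - 251/4*e1; translating back through the correspondence:
Answer: -39/2 - 251/4*i


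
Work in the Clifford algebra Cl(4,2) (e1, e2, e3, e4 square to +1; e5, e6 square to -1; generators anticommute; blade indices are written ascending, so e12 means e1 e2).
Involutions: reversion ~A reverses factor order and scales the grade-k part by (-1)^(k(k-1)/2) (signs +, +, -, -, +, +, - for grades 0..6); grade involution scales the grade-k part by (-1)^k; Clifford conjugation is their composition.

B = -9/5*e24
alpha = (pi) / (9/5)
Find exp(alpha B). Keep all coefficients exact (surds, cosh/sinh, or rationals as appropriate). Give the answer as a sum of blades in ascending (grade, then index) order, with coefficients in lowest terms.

B^2 = (-9/5)^2*(e24)^2 = 81/25*(-1) = -81/25 (a basis 2-blade squares to minus the product of its generators' squares).
B^2 = -81/25 — B^2 < 0, so the exponential closes trigonometrically: l = 9/5, alpha*l = pi, so exp(alpha B) = cos(pi) + (sin(pi)/(9/5))*B = -1 + (0)*B.
Answer: -1


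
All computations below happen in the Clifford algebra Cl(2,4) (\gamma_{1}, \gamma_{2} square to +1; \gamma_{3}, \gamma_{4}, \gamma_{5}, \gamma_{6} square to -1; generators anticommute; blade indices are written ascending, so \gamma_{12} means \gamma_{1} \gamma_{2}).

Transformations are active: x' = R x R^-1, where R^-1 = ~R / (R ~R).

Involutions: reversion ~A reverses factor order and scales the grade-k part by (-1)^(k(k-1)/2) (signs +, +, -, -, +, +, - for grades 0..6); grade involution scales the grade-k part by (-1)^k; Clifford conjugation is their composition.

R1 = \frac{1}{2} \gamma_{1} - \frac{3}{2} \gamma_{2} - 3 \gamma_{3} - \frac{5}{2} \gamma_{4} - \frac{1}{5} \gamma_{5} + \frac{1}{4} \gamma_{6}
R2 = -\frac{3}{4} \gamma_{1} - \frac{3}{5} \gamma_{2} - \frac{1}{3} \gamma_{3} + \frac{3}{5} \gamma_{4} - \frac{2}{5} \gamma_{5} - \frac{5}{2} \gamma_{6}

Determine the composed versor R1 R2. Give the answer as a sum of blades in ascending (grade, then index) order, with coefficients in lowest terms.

Distribute over the terms of R1 (each basis-blade product reordered to ascending indices, repeated generators contracted through their squares):
(\frac{1}{2} \gamma_{1}) R2 = -\frac{3}{8} - \frac{3}{10} \gamma_{12} - \frac{1}{6} \gamma_{13} + \frac{3}{10} \gamma_{14} - \frac{1}{5} \gamma_{15} - \frac{5}{4} \gamma_{16}
(-\frac{3}{2} \gamma_{2}) R2 = \frac{9}{10} - \frac{9}{8} \gamma_{12} + \frac{1}{2} \gamma_{23} - \frac{9}{10} \gamma_{24} + \frac{3}{5} \gamma_{25} + \frac{15}{4} \gamma_{26}
(-3 \gamma_{3}) R2 = -1 - \frac{9}{4} \gamma_{13} - \frac{9}{5} \gamma_{23} - \frac{9}{5} \gamma_{34} + \frac{6}{5} \gamma_{35} + \frac{15}{2} \gamma_{36}
(-\frac{5}{2} \gamma_{4}) R2 = \frac{3}{2} - \frac{15}{8} \gamma_{14} - \frac{3}{2} \gamma_{24} - \frac{5}{6} \gamma_{34} + \gamma_{45} + \frac{25}{4} \gamma_{46}
(-\frac{1}{5} \gamma_{5}) R2 = -\frac{2}{25} - \frac{3}{20} \gamma_{15} - \frac{3}{25} \gamma_{25} - \frac{1}{15} \gamma_{35} + \frac{3}{25} \gamma_{45} + \frac{1}{2} \gamma_{56}
(\frac{1}{4} \gamma_{6}) R2 = \frac{5}{8} + \frac{3}{16} \gamma_{16} + \frac{3}{20} \gamma_{26} + \frac{1}{12} \gamma_{36} - \frac{3}{20} \gamma_{46} + \frac{1}{10} \gamma_{56}
Summing the partial products and collecting blades:
Answer: \frac{157}{100} - \frac{57}{40} \gamma_{12} - \frac{29}{12} \gamma_{13} - \frac{63}{40} \gamma_{14} - \frac{7}{20} \gamma_{15} - \frac{17}{16} \gamma_{16} - \frac{13}{10} \gamma_{23} - \frac{12}{5} \gamma_{24} + \frac{12}{25} \gamma_{25} + \frac{39}{10} \gamma_{26} - \frac{79}{30} \gamma_{34} + \frac{17}{15} \gamma_{35} + \frac{91}{12} \gamma_{36} + \frac{28}{25} \gamma_{45} + \frac{61}{10} \gamma_{46} + \frac{3}{5} \gamma_{56}


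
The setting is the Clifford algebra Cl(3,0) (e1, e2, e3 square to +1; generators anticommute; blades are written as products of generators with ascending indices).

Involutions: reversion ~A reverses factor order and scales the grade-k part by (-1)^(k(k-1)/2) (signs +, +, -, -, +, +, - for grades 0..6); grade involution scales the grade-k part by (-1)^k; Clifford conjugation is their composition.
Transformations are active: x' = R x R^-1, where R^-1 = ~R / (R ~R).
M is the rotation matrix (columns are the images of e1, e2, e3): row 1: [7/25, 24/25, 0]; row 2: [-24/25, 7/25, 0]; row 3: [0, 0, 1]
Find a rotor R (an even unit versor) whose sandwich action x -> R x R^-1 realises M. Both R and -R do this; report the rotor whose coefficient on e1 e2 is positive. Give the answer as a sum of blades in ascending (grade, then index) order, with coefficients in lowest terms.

Method: write R = a + b12*e1 e2 + b13*e1 e3 + b23*e2 e3 with a^2 + b12^2 + b13^2 + b23^2 = 1 (so R^-1 = ~R). Expanding the columns R e_j ~R gives tr M = 4a^2 - 1 and, from the antisymmetric part, M21 - M12 = -4a*b12, M13 - M31 = 4a*b13, M32 - M23 = -4a*b23.
Here tr M = 39/25, so a^2 = (1 + tr M)/4 = 16/25 and a = ±4/5. Taking a = 4/5: M21 - M12 = -48/25, M13 - M31 = 0, M32 - M23 = 0, giving b12 = 3/5, b13 = 0, b23 = 0, i.e. R = 4/5 + 3/5*e1 e2.
Its e1 e2 coefficient is already positive.
Answer: 4/5 + 3/5*e1 e2. Uniqueness: Spin(3) -> SO(3) maps R and -R to the same rotation of trace 39/25; fixing the sign of the e1 e2 coefficient removes the ambiguity.


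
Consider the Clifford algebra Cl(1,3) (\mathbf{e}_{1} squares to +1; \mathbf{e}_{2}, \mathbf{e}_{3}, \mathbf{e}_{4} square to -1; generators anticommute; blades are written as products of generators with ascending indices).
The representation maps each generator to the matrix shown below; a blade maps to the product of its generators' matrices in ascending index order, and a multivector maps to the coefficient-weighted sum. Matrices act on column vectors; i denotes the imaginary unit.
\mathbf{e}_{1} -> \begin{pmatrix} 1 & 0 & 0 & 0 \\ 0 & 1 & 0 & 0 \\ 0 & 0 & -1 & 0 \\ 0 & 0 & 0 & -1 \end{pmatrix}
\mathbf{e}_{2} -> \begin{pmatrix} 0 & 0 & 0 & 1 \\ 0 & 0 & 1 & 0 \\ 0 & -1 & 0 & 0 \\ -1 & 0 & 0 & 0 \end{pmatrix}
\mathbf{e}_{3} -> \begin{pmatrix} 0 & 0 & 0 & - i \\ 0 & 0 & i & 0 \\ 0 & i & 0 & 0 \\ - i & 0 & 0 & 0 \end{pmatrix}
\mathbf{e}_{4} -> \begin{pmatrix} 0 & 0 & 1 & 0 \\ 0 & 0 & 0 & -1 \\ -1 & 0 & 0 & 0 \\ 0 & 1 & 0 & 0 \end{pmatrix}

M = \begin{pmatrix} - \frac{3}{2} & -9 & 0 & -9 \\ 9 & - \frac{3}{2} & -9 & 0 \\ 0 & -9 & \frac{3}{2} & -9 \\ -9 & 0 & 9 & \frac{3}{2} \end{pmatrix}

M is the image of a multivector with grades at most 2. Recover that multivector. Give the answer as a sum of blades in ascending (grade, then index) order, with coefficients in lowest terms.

Method: the blade images are trace-orthogonal — tr(rho(e_A) rho(e_B)^-1) = 4 if A = B and 0 otherwise — and rho(e_A)^-1 = (e_A)^2 * rho(e_A) with (e_A)^2 = +1 or -1, so the coefficient of e_A in the preimage is (e_A)^2 * tr(M rho(e_A))/4.
Nonzero projections over blades of grade <= 2: e_{1}: (e_{1})^2 = +1, tr(M rho(e_{1})) = -6, coefficient -\frac{3}{2}; e_{1} e_{2}: (e_{1} e_{2})^2 = +1, tr(M rho(e_{1} e_{2})) = -36, coefficient -9; e_{2} e_{4}: (e_{2} e_{4})^2 = -1, tr(M rho(e_{2} e_{4})) = 36, coefficient -9. Every other blade of grade <= 2 projects to 0.
Answer: -\frac{3}{2} e_{1} - 9 e_{1} e_{2} - 9 e_{2} e_{4}
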